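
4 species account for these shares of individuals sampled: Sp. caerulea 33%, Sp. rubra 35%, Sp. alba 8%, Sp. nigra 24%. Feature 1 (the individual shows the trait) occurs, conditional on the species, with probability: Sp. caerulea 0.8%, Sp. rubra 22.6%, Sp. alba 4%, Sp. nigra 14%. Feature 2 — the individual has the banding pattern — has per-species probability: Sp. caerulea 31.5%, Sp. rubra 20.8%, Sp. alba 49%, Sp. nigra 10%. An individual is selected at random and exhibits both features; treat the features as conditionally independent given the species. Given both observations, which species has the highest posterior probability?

Sp. rubra

Compute prior × likelihood for every hypothesis:
  Sp. caerulea: 0.33 × 0.008 × 0.315 = 0.0008316
  Sp. rubra: 0.35 × 0.226 × 0.208 = 0.0164528
  Sp. alba: 0.08 × 0.04 × 0.49 = 0.001568
  Sp. nigra: 0.24 × 0.14 × 0.1 = 0.00336
Total = 0.0222124.
Largest term belongs to Sp. rubra, so Sp. rubra is most probable.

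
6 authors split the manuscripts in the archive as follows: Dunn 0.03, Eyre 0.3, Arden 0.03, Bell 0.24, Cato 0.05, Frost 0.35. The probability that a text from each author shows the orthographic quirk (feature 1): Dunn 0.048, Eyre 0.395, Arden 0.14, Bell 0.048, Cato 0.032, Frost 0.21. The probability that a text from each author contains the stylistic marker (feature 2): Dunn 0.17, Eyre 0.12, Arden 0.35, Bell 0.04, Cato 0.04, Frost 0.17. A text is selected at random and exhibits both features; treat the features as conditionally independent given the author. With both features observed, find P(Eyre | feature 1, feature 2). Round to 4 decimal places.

By Bayes' rule, posterior ∝ prior × likelihood:
  Dunn: 0.03 × 0.048 × 0.17 = 0.0002448
  Eyre: 0.3 × 0.395 × 0.12 = 0.01422
  Arden: 0.03 × 0.14 × 0.35 = 0.00147
  Bell: 0.24 × 0.048 × 0.04 = 0.0004608
  Cato: 0.05 × 0.032 × 0.04 = 0.000064
  Frost: 0.35 × 0.21 × 0.17 = 0.012495
Normalizing constant = 0.0289546.
P(Eyre | evidence) = 0.01422 / 0.0289546 ≈ 0.4911.

0.4911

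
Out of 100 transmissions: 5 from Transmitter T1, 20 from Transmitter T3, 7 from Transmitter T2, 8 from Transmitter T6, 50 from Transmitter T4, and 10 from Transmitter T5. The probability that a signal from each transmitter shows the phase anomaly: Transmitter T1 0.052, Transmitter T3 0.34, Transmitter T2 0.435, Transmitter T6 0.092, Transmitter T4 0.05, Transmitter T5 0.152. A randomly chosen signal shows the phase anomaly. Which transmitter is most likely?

By Bayes' rule, posterior ∝ prior × likelihood:
  Transmitter T1: 0.05 × 0.052 = 0.0026
  Transmitter T3: 0.2 × 0.34 = 0.068
  Transmitter T2: 0.07 × 0.435 = 0.03045
  Transmitter T6: 0.08 × 0.092 = 0.00736
  Transmitter T4: 0.5 × 0.05 = 0.025
  Transmitter T5: 0.1 × 0.152 = 0.0152
Total = 0.14861.
Largest term belongs to Transmitter T3, so Transmitter T3 is most probable.

Transmitter T3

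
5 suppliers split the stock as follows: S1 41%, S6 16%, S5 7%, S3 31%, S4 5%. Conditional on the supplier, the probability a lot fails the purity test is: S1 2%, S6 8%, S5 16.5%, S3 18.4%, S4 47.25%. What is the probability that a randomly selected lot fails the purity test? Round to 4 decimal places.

Compute prior × likelihood for every hypothesis:
  S1: 0.41 × 0.02 = 0.0082
  S6: 0.16 × 0.08 = 0.0128
  S5: 0.07 × 0.165 = 0.01155
  S3: 0.31 × 0.184 = 0.05704
  S4: 0.05 × 0.4725 = 0.023625
P(off-spec) = 0.0082 + 0.0128 + 0.01155 + 0.05704 + 0.023625 = 0.113215 → 0.1132.

0.1132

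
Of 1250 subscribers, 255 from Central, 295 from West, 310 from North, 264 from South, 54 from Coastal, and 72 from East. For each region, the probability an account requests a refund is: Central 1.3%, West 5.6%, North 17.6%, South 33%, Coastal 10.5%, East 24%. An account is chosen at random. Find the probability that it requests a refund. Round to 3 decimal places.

0.148

Compute prior × likelihood for every hypothesis:
  Central: 0.204 × 0.013 = 0.002652
  West: 0.236 × 0.056 = 0.013216
  North: 0.248 × 0.176 = 0.043648
  South: 0.2112 × 0.33 = 0.069696
  Coastal: 0.0432 × 0.105 = 0.004536
  East: 0.0576 × 0.24 = 0.013824
P(refund) = 0.002652 + 0.013216 + 0.043648 + 0.069696 + 0.004536 + 0.013824 = 0.147572 → 0.148.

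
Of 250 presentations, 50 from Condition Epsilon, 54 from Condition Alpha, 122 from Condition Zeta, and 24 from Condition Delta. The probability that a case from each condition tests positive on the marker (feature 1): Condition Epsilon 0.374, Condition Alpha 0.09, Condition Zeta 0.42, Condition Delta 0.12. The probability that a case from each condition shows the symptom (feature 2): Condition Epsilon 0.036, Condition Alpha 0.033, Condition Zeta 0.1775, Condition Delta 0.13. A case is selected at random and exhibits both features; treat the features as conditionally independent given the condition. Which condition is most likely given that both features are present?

Condition Zeta

By Bayes' rule, posterior ∝ prior × likelihood:
  Condition Epsilon: 0.2 × 0.374 × 0.036 = 0.0026928
  Condition Alpha: 0.216 × 0.09 × 0.033 = 0.00064152
  Condition Zeta: 0.488 × 0.42 × 0.1775 = 0.0363804
  Condition Delta: 0.096 × 0.12 × 0.13 = 0.0014976
Sum = 0.04121232.
Largest term belongs to Condition Zeta, so Condition Zeta is most probable.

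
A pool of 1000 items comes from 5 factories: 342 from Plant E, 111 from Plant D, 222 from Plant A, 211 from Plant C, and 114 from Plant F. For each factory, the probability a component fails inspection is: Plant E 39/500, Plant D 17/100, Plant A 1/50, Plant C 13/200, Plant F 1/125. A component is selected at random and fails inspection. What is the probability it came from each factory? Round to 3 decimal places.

Compute prior × likelihood for every hypothesis:
  Plant E: 0.342 × 0.078 = 0.026676
  Plant D: 0.111 × 0.17 = 0.01887
  Plant A: 0.222 × 0.02 = 0.00444
  Plant C: 0.211 × 0.065 = 0.013715
  Plant F: 0.114 × 0.008 = 0.000912
Sum = 0.064613.
P(Plant E | nonconforming) = 0.026676/0.064613 ≈ 0.413
P(Plant D | nonconforming) = 0.01887/0.064613 ≈ 0.292
P(Plant A | nonconforming) = 0.00444/0.064613 ≈ 0.069
P(Plant C | nonconforming) = 0.013715/0.064613 ≈ 0.212
P(Plant F | nonconforming) = 0.000912/0.064613 ≈ 0.014

Plant E 0.413, Plant D 0.292, Plant A 0.069, Plant C 0.212, Plant F 0.014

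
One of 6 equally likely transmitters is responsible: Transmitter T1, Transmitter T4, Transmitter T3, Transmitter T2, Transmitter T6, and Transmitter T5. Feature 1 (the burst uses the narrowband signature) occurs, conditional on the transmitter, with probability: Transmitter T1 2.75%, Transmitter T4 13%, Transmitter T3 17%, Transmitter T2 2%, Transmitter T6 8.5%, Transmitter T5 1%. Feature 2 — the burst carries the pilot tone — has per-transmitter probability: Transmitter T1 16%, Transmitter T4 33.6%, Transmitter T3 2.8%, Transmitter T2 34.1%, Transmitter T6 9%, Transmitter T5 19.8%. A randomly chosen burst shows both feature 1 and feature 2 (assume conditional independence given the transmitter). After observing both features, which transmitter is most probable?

Since the prior is uniform, the posterior is proportional to the likelihood:
  Transmitter T1: 0.0275 × 0.16 = 0.0044
  Transmitter T4: 0.13 × 0.336 = 0.04368
  Transmitter T3: 0.17 × 0.028 = 0.00476
  Transmitter T2: 0.02 × 0.341 = 0.00682
  Transmitter T6: 0.085 × 0.09 = 0.00765
  Transmitter T5: 0.01 × 0.198 = 0.00198
Normalizing constant = 0.06929.
Largest term belongs to Transmitter T4, so Transmitter T4 is most probable.

Transmitter T4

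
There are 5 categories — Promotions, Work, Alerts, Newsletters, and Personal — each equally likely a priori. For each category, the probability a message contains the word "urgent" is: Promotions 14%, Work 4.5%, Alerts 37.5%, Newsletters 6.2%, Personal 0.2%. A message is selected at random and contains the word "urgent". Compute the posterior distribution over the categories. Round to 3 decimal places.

Since the prior is uniform, the posterior is proportional to the likelihood:
  Promotions: 0.14
  Work: 0.045
  Alerts: 0.375
  Newsletters: 0.062
  Personal: 0.002
Sum = 0.624.
P(Promotions | urgent-flag) = 0.14/0.624 ≈ 0.224
P(Work | urgent-flag) = 0.045/0.624 ≈ 0.072
P(Alerts | urgent-flag) = 0.375/0.624 ≈ 0.601
P(Newsletters | urgent-flag) = 0.062/0.624 ≈ 0.099
P(Personal | urgent-flag) = 0.002/0.624 ≈ 0.003
(Check: 0.224+0.072+0.601+0.099+0.003 = 0.999.)

Promotions 0.224, Work 0.072, Alerts 0.601, Newsletters 0.099, Personal 0.003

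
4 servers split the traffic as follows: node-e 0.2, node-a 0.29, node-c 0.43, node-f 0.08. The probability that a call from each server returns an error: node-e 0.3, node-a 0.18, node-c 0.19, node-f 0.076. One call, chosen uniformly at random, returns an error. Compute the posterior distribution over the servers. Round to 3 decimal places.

node-e 0.300, node-a 0.261, node-c 0.409, node-f 0.030

By Bayes' rule, posterior ∝ prior × likelihood:
  node-e: 0.2 × 0.3 = 0.06
  node-a: 0.29 × 0.18 = 0.0522
  node-c: 0.43 × 0.19 = 0.0817
  node-f: 0.08 × 0.076 = 0.00608
Sum = 0.19998.
P(node-e | error) = 0.06/0.19998 ≈ 0.300
P(node-a | error) = 0.0522/0.19998 ≈ 0.261
P(node-c | error) = 0.0817/0.19998 ≈ 0.409
P(node-f | error) = 0.00608/0.19998 ≈ 0.030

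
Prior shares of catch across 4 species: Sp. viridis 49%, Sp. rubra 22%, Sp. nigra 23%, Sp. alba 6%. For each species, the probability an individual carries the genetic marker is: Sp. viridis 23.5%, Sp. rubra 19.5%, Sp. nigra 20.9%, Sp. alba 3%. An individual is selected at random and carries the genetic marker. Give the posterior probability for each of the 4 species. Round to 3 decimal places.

Sp. viridis 0.554, Sp. rubra 0.206, Sp. nigra 0.231, Sp. alba 0.009

Compute prior × likelihood for every hypothesis:
  Sp. viridis: 0.49 × 0.235 = 0.11515
  Sp. rubra: 0.22 × 0.195 = 0.0429
  Sp. nigra: 0.23 × 0.209 = 0.04807
  Sp. alba: 0.06 × 0.03 = 0.0018
Normalizing constant = 0.20792.
P(Sp. viridis | marker) = 0.11515/0.20792 ≈ 0.554
P(Sp. rubra | marker) = 0.0429/0.20792 ≈ 0.206
P(Sp. nigra | marker) = 0.04807/0.20792 ≈ 0.231
P(Sp. alba | marker) = 0.0018/0.20792 ≈ 0.009
(Check: 0.554+0.206+0.231+0.009 = 1.000.)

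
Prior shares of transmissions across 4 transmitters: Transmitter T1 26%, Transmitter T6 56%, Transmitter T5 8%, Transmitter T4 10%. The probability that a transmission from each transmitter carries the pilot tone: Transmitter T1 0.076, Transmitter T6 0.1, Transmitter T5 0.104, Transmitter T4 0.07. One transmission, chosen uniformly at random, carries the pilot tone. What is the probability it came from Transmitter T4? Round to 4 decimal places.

Compute prior × likelihood for every hypothesis:
  Transmitter T1: 0.26 × 0.076 = 0.01976
  Transmitter T6: 0.56 × 0.1 = 0.056
  Transmitter T5: 0.08 × 0.104 = 0.00832
  Transmitter T4: 0.1 × 0.07 = 0.007
Sum = 0.09108.
P(Transmitter T4 | evidence) = 0.007 / 0.09108 ≈ 0.0769.

0.0769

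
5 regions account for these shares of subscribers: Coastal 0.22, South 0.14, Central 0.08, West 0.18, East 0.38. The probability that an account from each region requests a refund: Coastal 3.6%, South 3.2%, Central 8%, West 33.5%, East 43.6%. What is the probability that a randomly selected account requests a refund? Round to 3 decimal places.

By Bayes' rule, posterior ∝ prior × likelihood:
  Coastal: 0.22 × 0.036 = 0.00792
  South: 0.14 × 0.032 = 0.00448
  Central: 0.08 × 0.08 = 0.0064
  West: 0.18 × 0.335 = 0.0603
  East: 0.38 × 0.436 = 0.16568
P(refund) = 0.00792 + 0.00448 + 0.0064 + 0.0603 + 0.16568 = 0.24478 → 0.245.

0.245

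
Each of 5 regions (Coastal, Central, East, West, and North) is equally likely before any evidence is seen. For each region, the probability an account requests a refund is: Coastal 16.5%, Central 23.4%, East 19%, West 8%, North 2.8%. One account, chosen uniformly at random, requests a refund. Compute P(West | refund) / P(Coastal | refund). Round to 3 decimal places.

With a uniform prior (1/5 each), posterior ∝ likelihood:
  Coastal: 0.165
  Central: 0.234
  East: 0.19
  West: 0.08
  North: 0.028
Normalizing constant = 0.697.
The ratio is 0.08 / 0.165 (the normalizer cancels) = 0.485.

0.485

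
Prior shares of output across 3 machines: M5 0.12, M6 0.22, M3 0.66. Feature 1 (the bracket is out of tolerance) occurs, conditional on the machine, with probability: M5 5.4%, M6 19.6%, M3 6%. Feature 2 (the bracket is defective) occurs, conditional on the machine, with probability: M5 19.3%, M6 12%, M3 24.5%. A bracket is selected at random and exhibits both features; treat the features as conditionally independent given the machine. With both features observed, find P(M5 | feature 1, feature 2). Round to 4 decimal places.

Unnormalized posteriors (prior × likelihood):
  M5: 0.12 × 0.054 × 0.193 = 0.00125064
  M6: 0.22 × 0.196 × 0.12 = 0.0051744
  M3: 0.66 × 0.06 × 0.245 = 0.009702
Normalizing constant = 0.01612704.
P(M5 | evidence) = 0.00125064 / 0.01612704 ≈ 0.0775.

0.0775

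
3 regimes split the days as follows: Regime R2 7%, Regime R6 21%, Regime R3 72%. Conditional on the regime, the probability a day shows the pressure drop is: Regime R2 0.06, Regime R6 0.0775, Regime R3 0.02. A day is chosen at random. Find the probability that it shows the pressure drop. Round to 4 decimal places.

Prior × likelihood for each hypothesis:
  Regime R2: 0.07 × 0.06 = 0.0042
  Regime R6: 0.21 × 0.0775 = 0.016275
  Regime R3: 0.72 × 0.02 = 0.0144
P(drop) = 0.0042 + 0.016275 + 0.0144 = 0.034875 → 0.0349.

0.0349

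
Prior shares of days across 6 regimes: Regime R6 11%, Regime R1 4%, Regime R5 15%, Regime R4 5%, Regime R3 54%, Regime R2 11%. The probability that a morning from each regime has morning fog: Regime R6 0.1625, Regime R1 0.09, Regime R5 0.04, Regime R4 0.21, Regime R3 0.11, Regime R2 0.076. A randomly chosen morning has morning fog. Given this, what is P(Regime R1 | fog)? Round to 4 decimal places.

Prior × likelihood for each hypothesis:
  Regime R6: 0.11 × 0.1625 = 0.017875
  Regime R1: 0.04 × 0.09 = 0.0036
  Regime R5: 0.15 × 0.04 = 0.006
  Regime R4: 0.05 × 0.21 = 0.0105
  Regime R3: 0.54 × 0.11 = 0.0594
  Regime R2: 0.11 × 0.076 = 0.00836
Normalizing constant = 0.105735.
P(Regime R1 | evidence) = 0.0036 / 0.105735 ≈ 0.0340.

0.0340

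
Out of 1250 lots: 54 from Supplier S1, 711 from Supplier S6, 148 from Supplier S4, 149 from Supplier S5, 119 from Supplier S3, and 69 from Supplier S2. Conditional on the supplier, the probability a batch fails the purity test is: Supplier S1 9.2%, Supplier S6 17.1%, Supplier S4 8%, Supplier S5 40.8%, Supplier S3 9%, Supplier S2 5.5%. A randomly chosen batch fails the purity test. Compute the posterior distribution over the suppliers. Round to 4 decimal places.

Supplier S1 0.0232, Supplier S6 0.5690, Supplier S4 0.0554, Supplier S5 0.2845, Supplier S3 0.0501, Supplier S2 0.0178

Prior × likelihood for each hypothesis:
  Supplier S1: 0.0432 × 0.092 = 0.0039744
  Supplier S6: 0.5688 × 0.171 = 0.0972648
  Supplier S4: 0.1184 × 0.08 = 0.009472
  Supplier S5: 0.1192 × 0.408 = 0.0486336
  Supplier S3: 0.0952 × 0.09 = 0.008568
  Supplier S2: 0.0552 × 0.055 = 0.003036
Sum = 0.1709488.
P(Supplier S1 | off-spec) = 0.0039744/0.1709488 ≈ 0.0232
P(Supplier S6 | off-spec) = 0.0972648/0.1709488 ≈ 0.5690
P(Supplier S4 | off-spec) = 0.009472/0.1709488 ≈ 0.0554
P(Supplier S5 | off-spec) = 0.0486336/0.1709488 ≈ 0.2845
P(Supplier S3 | off-spec) = 0.008568/0.1709488 ≈ 0.0501
P(Supplier S2 | off-spec) = 0.003036/0.1709488 ≈ 0.0178
(Check: 0.0232+0.5690+0.0554+0.2845+0.0501+0.0178 = 1.0000.)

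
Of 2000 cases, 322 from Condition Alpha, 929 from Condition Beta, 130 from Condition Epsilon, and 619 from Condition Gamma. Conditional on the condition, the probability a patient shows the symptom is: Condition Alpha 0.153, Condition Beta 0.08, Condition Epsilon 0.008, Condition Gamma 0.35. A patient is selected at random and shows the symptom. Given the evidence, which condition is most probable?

Compute prior × likelihood for every hypothesis:
  Condition Alpha: 0.161 × 0.153 = 0.024633
  Condition Beta: 0.4645 × 0.08 = 0.03716
  Condition Epsilon: 0.065 × 0.008 = 0.00052
  Condition Gamma: 0.3095 × 0.35 = 0.108325
Total = 0.170638.
Largest term belongs to Condition Gamma, so Condition Gamma is most probable.

Condition Gamma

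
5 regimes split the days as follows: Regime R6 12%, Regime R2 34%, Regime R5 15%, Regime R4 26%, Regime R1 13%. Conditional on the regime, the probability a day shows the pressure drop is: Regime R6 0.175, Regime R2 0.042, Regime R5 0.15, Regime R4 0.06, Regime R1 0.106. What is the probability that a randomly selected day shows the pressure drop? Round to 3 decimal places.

0.087

Prior × likelihood for each hypothesis:
  Regime R6: 0.12 × 0.175 = 0.021
  Regime R2: 0.34 × 0.042 = 0.01428
  Regime R5: 0.15 × 0.15 = 0.0225
  Regime R4: 0.26 × 0.06 = 0.0156
  Regime R1: 0.13 × 0.106 = 0.01378
P(drop) = 0.021 + 0.01428 + 0.0225 + 0.0156 + 0.01378 = 0.08716 → 0.087.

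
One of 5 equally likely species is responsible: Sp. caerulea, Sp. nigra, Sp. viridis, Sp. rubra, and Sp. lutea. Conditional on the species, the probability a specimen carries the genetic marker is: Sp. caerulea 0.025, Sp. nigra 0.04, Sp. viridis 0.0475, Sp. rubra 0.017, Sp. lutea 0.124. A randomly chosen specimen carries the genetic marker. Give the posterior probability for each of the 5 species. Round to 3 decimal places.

Since the prior is uniform, the posterior is proportional to the likelihood:
  Sp. caerulea: 0.025
  Sp. nigra: 0.04
  Sp. viridis: 0.0475
  Sp. rubra: 0.017
  Sp. lutea: 0.124
Sum = 0.2535.
P(Sp. caerulea | marker) = 0.025/0.2535 ≈ 0.099
P(Sp. nigra | marker) = 0.04/0.2535 ≈ 0.158
P(Sp. viridis | marker) = 0.0475/0.2535 ≈ 0.187
P(Sp. rubra | marker) = 0.017/0.2535 ≈ 0.067
P(Sp. lutea | marker) = 0.124/0.2535 ≈ 0.489

Sp. caerulea 0.099, Sp. nigra 0.158, Sp. viridis 0.187, Sp. rubra 0.067, Sp. lutea 0.489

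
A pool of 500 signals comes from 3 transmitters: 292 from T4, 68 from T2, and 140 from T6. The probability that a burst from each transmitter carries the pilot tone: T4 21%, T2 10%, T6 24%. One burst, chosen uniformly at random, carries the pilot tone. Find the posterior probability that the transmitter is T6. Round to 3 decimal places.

Prior × likelihood for each hypothesis:
  T4: 0.584 × 0.21 = 0.12264
  T2: 0.136 × 0.1 = 0.0136
  T6: 0.28 × 0.24 = 0.0672
Total = 0.20344.
P(T6 | evidence) = 0.0672 / 0.20344 ≈ 0.330.

0.330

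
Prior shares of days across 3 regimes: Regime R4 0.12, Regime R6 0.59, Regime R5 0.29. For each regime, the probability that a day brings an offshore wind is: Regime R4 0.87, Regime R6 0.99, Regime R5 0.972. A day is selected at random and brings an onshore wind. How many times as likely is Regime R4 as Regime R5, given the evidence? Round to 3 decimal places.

Taking complements, P(onshore | each) = Regime R4 0.13, Regime R6 0.01, Regime R5 0.028.
Prior × likelihood for each hypothesis:
  Regime R4: 0.12 × 0.13 = 0.0156
  Regime R6: 0.59 × 0.01 = 0.0059
  Regime R5: 0.29 × 0.028 = 0.00812
Normalizing constant = 0.02962.
The ratio is 0.0156 / 0.00812 (the normalizer cancels) = 1.921.

1.921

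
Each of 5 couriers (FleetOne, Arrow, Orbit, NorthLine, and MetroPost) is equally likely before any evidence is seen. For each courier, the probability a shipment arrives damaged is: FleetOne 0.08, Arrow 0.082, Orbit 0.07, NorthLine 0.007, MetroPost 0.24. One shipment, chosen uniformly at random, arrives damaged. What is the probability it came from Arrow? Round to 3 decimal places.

Since the prior is uniform, the posterior is proportional to the likelihood:
  FleetOne: 0.08
  Arrow: 0.082
  Orbit: 0.07
  NorthLine: 0.007
  MetroPost: 0.24
Total = 0.479.
P(Arrow | evidence) = 0.082 / 0.479 ≈ 0.171.

0.171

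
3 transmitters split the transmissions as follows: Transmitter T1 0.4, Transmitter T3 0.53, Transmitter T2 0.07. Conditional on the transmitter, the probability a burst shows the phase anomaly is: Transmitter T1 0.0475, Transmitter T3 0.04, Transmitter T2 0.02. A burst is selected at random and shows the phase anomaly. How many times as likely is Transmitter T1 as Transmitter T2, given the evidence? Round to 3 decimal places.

13.571

Unnormalized posteriors (prior × likelihood):
  Transmitter T1: 0.4 × 0.0475 = 0.019
  Transmitter T3: 0.53 × 0.04 = 0.0212
  Transmitter T2: 0.07 × 0.02 = 0.0014
Total = 0.0416.
The ratio is 0.019 / 0.0014 (the normalizer cancels) = 13.571.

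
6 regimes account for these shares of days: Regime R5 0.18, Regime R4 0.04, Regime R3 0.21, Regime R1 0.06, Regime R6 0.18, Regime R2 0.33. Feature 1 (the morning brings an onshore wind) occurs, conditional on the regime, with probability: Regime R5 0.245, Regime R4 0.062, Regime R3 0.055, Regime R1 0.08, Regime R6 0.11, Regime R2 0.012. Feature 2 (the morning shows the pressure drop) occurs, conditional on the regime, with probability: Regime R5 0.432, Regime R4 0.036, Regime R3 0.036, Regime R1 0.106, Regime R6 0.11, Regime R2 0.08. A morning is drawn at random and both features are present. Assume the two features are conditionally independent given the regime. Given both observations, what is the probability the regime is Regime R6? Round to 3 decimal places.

Unnormalized posteriors (prior × likelihood):
  Regime R5: 0.18 × 0.245 × 0.432 = 0.0190512
  Regime R4: 0.04 × 0.062 × 0.036 = 0.00008928
  Regime R3: 0.21 × 0.055 × 0.036 = 0.0004158
  Regime R1: 0.06 × 0.08 × 0.106 = 0.0005088
  Regime R6: 0.18 × 0.11 × 0.11 = 0.002178
  Regime R2: 0.33 × 0.012 × 0.08 = 0.0003168
Normalizing constant = 0.02255988.
P(Regime R6 | evidence) = 0.002178 / 0.02255988 ≈ 0.097.

0.097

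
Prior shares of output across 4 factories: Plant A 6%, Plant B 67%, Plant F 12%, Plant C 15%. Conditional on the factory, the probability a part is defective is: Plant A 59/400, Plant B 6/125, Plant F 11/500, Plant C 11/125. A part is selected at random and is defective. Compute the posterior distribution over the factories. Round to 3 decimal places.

Compute prior × likelihood for every hypothesis:
  Plant A: 0.06 × 0.1475 = 0.00885
  Plant B: 0.67 × 0.048 = 0.03216
  Plant F: 0.12 × 0.022 = 0.00264
  Plant C: 0.15 × 0.088 = 0.0132
Sum = 0.05685.
P(Plant A | defective) = 0.00885/0.05685 ≈ 0.156
P(Plant B | defective) = 0.03216/0.05685 ≈ 0.566
P(Plant F | defective) = 0.00264/0.05685 ≈ 0.046
P(Plant C | defective) = 0.0132/0.05685 ≈ 0.232
(Check: 0.156+0.566+0.046+0.232 = 1.000.)

Plant A 0.156, Plant B 0.566, Plant F 0.046, Plant C 0.232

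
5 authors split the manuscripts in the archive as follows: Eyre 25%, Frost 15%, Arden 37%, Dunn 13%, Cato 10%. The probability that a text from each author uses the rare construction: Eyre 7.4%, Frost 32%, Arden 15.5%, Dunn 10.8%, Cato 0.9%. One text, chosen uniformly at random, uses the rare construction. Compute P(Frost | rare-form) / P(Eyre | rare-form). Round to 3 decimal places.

Compute prior × likelihood for every hypothesis:
  Eyre: 0.25 × 0.074 = 0.0185
  Frost: 0.15 × 0.32 = 0.048
  Arden: 0.37 × 0.155 = 0.05735
  Dunn: 0.13 × 0.108 = 0.01404
  Cato: 0.1 × 0.009 = 0.0009
Normalizing constant = 0.13879.
The ratio is 0.048 / 0.0185 (the normalizer cancels) = 2.595.

2.595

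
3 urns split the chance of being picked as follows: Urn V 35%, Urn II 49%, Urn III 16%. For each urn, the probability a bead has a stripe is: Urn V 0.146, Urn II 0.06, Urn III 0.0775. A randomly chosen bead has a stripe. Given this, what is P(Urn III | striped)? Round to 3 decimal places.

0.133

Unnormalized posteriors (prior × likelihood):
  Urn V: 0.35 × 0.146 = 0.0511
  Urn II: 0.49 × 0.06 = 0.0294
  Urn III: 0.16 × 0.0775 = 0.0124
Normalizing constant = 0.0929.
P(Urn III | evidence) = 0.0124 / 0.0929 ≈ 0.133.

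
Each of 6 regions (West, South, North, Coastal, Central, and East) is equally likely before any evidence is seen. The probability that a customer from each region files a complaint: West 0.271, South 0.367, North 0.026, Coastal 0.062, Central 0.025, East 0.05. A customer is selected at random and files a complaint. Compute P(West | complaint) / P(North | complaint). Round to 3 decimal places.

With a uniform prior (1/6 each), posterior ∝ likelihood:
  West: 0.271
  South: 0.367
  North: 0.026
  Coastal: 0.062
  Central: 0.025
  East: 0.05
Total = 0.801.
The ratio is 0.271 / 0.026 (the normalizer cancels) = 10.423.

10.423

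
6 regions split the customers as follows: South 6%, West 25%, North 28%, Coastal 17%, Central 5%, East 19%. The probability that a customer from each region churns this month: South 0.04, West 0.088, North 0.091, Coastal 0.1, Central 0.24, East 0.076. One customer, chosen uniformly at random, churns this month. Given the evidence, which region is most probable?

North

Unnormalized posteriors (prior × likelihood):
  South: 0.06 × 0.04 = 0.0024
  West: 0.25 × 0.088 = 0.022
  North: 0.28 × 0.091 = 0.02548
  Coastal: 0.17 × 0.1 = 0.017
  Central: 0.05 × 0.24 = 0.012
  East: 0.19 × 0.076 = 0.01444
Normalizing constant = 0.09332.
Largest term belongs to North, so North is most probable.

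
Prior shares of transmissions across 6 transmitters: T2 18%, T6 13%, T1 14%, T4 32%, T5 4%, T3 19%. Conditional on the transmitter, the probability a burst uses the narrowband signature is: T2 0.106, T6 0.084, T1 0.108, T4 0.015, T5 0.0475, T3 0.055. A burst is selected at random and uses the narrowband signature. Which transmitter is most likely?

T2

By Bayes' rule, posterior ∝ prior × likelihood:
  T2: 0.18 × 0.106 = 0.01908
  T6: 0.13 × 0.084 = 0.01092
  T1: 0.14 × 0.108 = 0.01512
  T4: 0.32 × 0.015 = 0.0048
  T5: 0.04 × 0.0475 = 0.0019
  T3: 0.19 × 0.055 = 0.01045
Sum = 0.06227.
Largest term belongs to T2, so T2 is most probable.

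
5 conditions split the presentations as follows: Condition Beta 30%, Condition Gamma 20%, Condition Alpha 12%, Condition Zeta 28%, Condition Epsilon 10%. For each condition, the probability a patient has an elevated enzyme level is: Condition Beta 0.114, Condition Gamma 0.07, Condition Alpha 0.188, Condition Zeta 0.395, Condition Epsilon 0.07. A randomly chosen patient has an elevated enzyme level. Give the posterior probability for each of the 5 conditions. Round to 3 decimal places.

Condition Beta 0.182, Condition Gamma 0.074, Condition Alpha 0.120, Condition Zeta 0.587, Condition Epsilon 0.037

Prior × likelihood for each hypothesis:
  Condition Beta: 0.3 × 0.114 = 0.0342
  Condition Gamma: 0.2 × 0.07 = 0.014
  Condition Alpha: 0.12 × 0.188 = 0.02256
  Condition Zeta: 0.28 × 0.395 = 0.1106
  Condition Epsilon: 0.1 × 0.07 = 0.007
Normalizing constant = 0.18836.
P(Condition Beta | elevated) = 0.0342/0.18836 ≈ 0.182
P(Condition Gamma | elevated) = 0.014/0.18836 ≈ 0.074
P(Condition Alpha | elevated) = 0.02256/0.18836 ≈ 0.120
P(Condition Zeta | elevated) = 0.1106/0.18836 ≈ 0.587
P(Condition Epsilon | elevated) = 0.007/0.18836 ≈ 0.037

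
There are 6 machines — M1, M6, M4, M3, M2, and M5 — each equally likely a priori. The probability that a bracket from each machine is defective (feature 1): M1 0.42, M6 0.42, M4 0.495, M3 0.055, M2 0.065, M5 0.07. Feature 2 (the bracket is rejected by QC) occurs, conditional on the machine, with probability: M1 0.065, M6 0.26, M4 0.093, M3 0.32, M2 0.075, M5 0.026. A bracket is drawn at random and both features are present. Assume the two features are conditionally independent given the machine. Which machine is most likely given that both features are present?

M6

Since the prior is uniform, the posterior is proportional to the likelihood:
  M1: 0.42 × 0.065 = 0.0273
  M6: 0.42 × 0.26 = 0.1092
  M4: 0.495 × 0.093 = 0.046035
  M3: 0.055 × 0.32 = 0.0176
  M2: 0.065 × 0.075 = 0.004875
  M5: 0.07 × 0.026 = 0.00182
Sum = 0.20683.
Largest term belongs to M6, so M6 is most probable.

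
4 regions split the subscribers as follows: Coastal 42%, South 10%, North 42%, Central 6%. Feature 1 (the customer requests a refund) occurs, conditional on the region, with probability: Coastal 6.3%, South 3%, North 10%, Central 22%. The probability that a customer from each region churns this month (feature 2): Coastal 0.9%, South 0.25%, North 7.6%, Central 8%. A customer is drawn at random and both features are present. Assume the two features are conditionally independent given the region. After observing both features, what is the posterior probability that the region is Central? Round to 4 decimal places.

0.2350

Prior × likelihood for each hypothesis:
  Coastal: 0.42 × 0.063 × 0.009 = 0.00023814
  South: 0.1 × 0.03 × 0.0025 = 0.0000075
  North: 0.42 × 0.1 × 0.076 = 0.003192
  Central: 0.06 × 0.22 × 0.08 = 0.001056
Normalizing constant = 0.00449364.
P(Central | evidence) = 0.001056 / 0.00449364 ≈ 0.2350.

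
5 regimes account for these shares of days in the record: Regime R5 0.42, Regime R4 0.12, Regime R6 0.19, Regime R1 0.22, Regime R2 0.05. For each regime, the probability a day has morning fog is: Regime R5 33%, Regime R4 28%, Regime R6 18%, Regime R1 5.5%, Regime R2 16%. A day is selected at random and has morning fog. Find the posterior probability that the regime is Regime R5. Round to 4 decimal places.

Prior × likelihood for each hypothesis:
  Regime R5: 0.42 × 0.33 = 0.1386
  Regime R4: 0.12 × 0.28 = 0.0336
  Regime R6: 0.19 × 0.18 = 0.0342
  Regime R1: 0.22 × 0.055 = 0.0121
  Regime R2: 0.05 × 0.16 = 0.008
Sum = 0.2265.
P(Regime R5 | evidence) = 0.1386 / 0.2265 ≈ 0.6119.

0.6119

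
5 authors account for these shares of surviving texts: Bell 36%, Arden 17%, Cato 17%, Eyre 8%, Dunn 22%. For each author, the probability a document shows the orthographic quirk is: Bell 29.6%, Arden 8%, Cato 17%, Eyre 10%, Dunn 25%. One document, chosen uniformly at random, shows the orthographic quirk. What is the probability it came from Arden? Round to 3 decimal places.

By Bayes' rule, posterior ∝ prior × likelihood:
  Bell: 0.36 × 0.296 = 0.10656
  Arden: 0.17 × 0.08 = 0.0136
  Cato: 0.17 × 0.17 = 0.0289
  Eyre: 0.08 × 0.1 = 0.008
  Dunn: 0.22 × 0.25 = 0.055
Sum = 0.21206.
P(Arden | evidence) = 0.0136 / 0.21206 ≈ 0.064.

0.064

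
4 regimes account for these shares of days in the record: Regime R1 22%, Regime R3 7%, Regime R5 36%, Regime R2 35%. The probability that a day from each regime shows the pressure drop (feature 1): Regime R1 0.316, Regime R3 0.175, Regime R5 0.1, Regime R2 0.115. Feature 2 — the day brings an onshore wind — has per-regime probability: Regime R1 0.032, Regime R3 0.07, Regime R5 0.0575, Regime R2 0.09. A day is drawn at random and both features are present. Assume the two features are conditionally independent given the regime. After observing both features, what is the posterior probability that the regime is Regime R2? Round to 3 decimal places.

By Bayes' rule, posterior ∝ prior × likelihood:
  Regime R1: 0.22 × 0.316 × 0.032 = 0.00222464
  Regime R3: 0.07 × 0.175 × 0.07 = 0.0008575
  Regime R5: 0.36 × 0.1 × 0.0575 = 0.00207
  Regime R2: 0.35 × 0.115 × 0.09 = 0.0036225
Total = 0.00877464.
P(Regime R2 | evidence) = 0.0036225 / 0.00877464 ≈ 0.413.

0.413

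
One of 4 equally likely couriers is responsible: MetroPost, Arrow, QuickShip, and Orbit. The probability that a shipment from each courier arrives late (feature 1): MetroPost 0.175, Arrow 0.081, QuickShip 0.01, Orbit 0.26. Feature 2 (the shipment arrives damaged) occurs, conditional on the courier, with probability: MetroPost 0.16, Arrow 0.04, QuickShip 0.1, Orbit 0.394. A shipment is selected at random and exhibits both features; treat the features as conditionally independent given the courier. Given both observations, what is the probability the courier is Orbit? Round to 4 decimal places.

0.7606

With a uniform prior (1/4 each), posterior ∝ likelihood:
  MetroPost: 0.175 × 0.16 = 0.028
  Arrow: 0.081 × 0.04 = 0.00324
  QuickShip: 0.01 × 0.1 = 0.001
  Orbit: 0.26 × 0.394 = 0.10244
Normalizing constant = 0.13468.
P(Orbit | evidence) = 0.10244 / 0.13468 ≈ 0.7606.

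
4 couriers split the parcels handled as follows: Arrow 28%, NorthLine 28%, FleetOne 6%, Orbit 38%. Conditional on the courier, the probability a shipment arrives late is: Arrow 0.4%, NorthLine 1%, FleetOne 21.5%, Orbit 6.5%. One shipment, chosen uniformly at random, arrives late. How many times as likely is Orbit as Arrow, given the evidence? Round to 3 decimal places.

Unnormalized posteriors (prior × likelihood):
  Arrow: 0.28 × 0.004 = 0.00112
  NorthLine: 0.28 × 0.01 = 0.0028
  FleetOne: 0.06 × 0.215 = 0.0129
  Orbit: 0.38 × 0.065 = 0.0247
Normalizing constant = 0.04152.
The ratio is 0.0247 / 0.00112 (the normalizer cancels) = 22.054.

22.054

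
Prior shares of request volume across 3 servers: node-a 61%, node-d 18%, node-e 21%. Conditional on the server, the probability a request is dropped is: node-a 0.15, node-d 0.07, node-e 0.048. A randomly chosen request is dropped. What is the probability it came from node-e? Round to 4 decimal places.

0.0883

By Bayes' rule, posterior ∝ prior × likelihood:
  node-a: 0.61 × 0.15 = 0.0915
  node-d: 0.18 × 0.07 = 0.0126
  node-e: 0.21 × 0.048 = 0.01008
Normalizing constant = 0.11418.
P(node-e | evidence) = 0.01008 / 0.11418 ≈ 0.0883.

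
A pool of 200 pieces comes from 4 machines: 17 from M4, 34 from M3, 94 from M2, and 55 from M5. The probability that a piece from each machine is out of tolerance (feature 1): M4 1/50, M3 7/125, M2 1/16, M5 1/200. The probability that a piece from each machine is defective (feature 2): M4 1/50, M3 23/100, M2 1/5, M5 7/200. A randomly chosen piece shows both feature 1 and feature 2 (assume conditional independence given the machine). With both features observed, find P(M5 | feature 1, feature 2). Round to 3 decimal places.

0.006

Prior × likelihood for each hypothesis:
  M4: 0.085 × 0.02 × 0.02 = 0.000034
  M3: 0.17 × 0.056 × 0.23 = 0.0021896
  M2: 0.47 × 0.0625 × 0.2 = 0.005875
  M5: 0.275 × 0.005 × 0.035 = 0.000048125
Total = 0.008146725.
P(M5 | evidence) = 0.000048125 / 0.008146725 ≈ 0.006.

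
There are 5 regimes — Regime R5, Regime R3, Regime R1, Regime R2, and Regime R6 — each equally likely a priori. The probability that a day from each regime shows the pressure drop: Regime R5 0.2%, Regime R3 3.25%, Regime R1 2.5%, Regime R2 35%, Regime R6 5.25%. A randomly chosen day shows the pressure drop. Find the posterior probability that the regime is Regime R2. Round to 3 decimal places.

0.758

Since the prior is uniform, the posterior is proportional to the likelihood:
  Regime R5: 0.002
  Regime R3: 0.0325
  Regime R1: 0.025
  Regime R2: 0.35
  Regime R6: 0.0525
Normalizing constant = 0.462.
P(Regime R2 | evidence) = 0.35 / 0.462 ≈ 0.758.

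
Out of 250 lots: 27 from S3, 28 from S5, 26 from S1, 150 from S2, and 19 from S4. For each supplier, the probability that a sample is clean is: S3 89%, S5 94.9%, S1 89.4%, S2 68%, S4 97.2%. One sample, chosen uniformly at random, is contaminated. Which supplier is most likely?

Taking complements, P(contaminated | each) = S3 0.11, S5 0.051, S1 0.106, S2 0.32, S4 0.028.
Compute prior × likelihood for every hypothesis:
  S3: 0.108 × 0.11 = 0.01188
  S5: 0.112 × 0.051 = 0.005712
  S1: 0.104 × 0.106 = 0.011024
  S2: 0.6 × 0.32 = 0.192
  S4: 0.076 × 0.028 = 0.002128
Normalizing constant = 0.222744.
Largest term belongs to S2, so S2 is most probable.

S2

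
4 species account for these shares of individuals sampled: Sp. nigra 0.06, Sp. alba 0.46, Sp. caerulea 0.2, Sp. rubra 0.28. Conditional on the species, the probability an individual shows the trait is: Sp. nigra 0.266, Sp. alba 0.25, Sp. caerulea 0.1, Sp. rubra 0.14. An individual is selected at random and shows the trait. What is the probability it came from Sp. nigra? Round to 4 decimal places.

0.0839

Unnormalized posteriors (prior × likelihood):
  Sp. nigra: 0.06 × 0.266 = 0.01596
  Sp. alba: 0.46 × 0.25 = 0.115
  Sp. caerulea: 0.2 × 0.1 = 0.02
  Sp. rubra: 0.28 × 0.14 = 0.0392
Normalizing constant = 0.19016.
P(Sp. nigra | evidence) = 0.01596 / 0.19016 ≈ 0.0839.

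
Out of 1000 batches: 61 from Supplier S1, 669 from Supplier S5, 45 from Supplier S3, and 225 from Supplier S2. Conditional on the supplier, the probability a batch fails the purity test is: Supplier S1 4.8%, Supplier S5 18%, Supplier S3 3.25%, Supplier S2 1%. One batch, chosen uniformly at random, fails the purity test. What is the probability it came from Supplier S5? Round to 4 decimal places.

Compute prior × likelihood for every hypothesis:
  Supplier S1: 0.061 × 0.048 = 0.002928
  Supplier S5: 0.669 × 0.18 = 0.12042
  Supplier S3: 0.045 × 0.0325 = 0.0014625
  Supplier S2: 0.225 × 0.01 = 0.00225
Total = 0.1270605.
P(Supplier S5 | evidence) = 0.12042 / 0.1270605 ≈ 0.9477.

0.9477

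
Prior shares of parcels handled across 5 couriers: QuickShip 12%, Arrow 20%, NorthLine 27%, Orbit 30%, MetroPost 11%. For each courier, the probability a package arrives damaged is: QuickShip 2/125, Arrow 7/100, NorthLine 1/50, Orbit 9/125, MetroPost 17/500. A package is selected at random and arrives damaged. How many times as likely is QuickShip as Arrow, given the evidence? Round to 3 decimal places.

Unnormalized posteriors (prior × likelihood):
  QuickShip: 0.12 × 0.016 = 0.00192
  Arrow: 0.2 × 0.07 = 0.014
  NorthLine: 0.27 × 0.02 = 0.0054
  Orbit: 0.3 × 0.072 = 0.0216
  MetroPost: 0.11 × 0.034 = 0.00374
Total = 0.04666.
The ratio is 0.00192 / 0.014 (the normalizer cancels) = 0.137.

0.137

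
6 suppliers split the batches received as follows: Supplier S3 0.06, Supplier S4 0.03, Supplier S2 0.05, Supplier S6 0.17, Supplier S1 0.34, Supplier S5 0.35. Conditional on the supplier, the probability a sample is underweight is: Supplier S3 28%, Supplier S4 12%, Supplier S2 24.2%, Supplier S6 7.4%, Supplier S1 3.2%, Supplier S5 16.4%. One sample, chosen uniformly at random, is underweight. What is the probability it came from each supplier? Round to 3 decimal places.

Supplier S3 0.148, Supplier S4 0.032, Supplier S2 0.107, Supplier S6 0.111, Supplier S1 0.096, Supplier S5 0.506

Prior × likelihood for each hypothesis:
  Supplier S3: 0.06 × 0.28 = 0.0168
  Supplier S4: 0.03 × 0.12 = 0.0036
  Supplier S2: 0.05 × 0.242 = 0.0121
  Supplier S6: 0.17 × 0.074 = 0.01258
  Supplier S1: 0.34 × 0.032 = 0.01088
  Supplier S5: 0.35 × 0.164 = 0.0574
Normalizing constant = 0.11336.
P(Supplier S3 | underweight) = 0.0168/0.11336 ≈ 0.148
P(Supplier S4 | underweight) = 0.0036/0.11336 ≈ 0.032
P(Supplier S2 | underweight) = 0.0121/0.11336 ≈ 0.107
P(Supplier S6 | underweight) = 0.01258/0.11336 ≈ 0.111
P(Supplier S1 | underweight) = 0.01088/0.11336 ≈ 0.096
P(Supplier S5 | underweight) = 0.0574/0.11336 ≈ 0.506
(Check: 0.148+0.032+0.107+0.111+0.096+0.506 = 1.000.)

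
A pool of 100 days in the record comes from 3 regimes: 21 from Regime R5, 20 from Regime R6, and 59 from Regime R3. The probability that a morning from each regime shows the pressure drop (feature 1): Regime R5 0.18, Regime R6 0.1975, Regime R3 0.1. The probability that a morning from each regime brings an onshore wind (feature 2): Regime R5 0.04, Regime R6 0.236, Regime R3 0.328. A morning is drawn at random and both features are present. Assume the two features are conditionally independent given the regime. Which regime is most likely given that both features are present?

By Bayes' rule, posterior ∝ prior × likelihood:
  Regime R5: 0.21 × 0.18 × 0.04 = 0.001512
  Regime R6: 0.2 × 0.1975 × 0.236 = 0.009322
  Regime R3: 0.59 × 0.1 × 0.328 = 0.019352
Sum = 0.030186.
Largest term belongs to Regime R3, so Regime R3 is most probable.

Regime R3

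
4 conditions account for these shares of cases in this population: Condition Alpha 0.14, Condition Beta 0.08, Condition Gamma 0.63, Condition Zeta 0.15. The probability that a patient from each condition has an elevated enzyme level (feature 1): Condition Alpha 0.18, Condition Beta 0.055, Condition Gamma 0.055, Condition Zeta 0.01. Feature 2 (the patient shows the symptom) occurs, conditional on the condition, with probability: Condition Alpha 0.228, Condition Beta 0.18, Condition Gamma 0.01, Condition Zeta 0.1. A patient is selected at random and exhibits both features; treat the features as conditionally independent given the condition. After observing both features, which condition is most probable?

Condition Alpha

Unnormalized posteriors (prior × likelihood):
  Condition Alpha: 0.14 × 0.18 × 0.228 = 0.0057456
  Condition Beta: 0.08 × 0.055 × 0.18 = 0.000792
  Condition Gamma: 0.63 × 0.055 × 0.01 = 0.0003465
  Condition Zeta: 0.15 × 0.01 × 0.1 = 0.00015
Normalizing constant = 0.0070341.
Largest term belongs to Condition Alpha, so Condition Alpha is most probable.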